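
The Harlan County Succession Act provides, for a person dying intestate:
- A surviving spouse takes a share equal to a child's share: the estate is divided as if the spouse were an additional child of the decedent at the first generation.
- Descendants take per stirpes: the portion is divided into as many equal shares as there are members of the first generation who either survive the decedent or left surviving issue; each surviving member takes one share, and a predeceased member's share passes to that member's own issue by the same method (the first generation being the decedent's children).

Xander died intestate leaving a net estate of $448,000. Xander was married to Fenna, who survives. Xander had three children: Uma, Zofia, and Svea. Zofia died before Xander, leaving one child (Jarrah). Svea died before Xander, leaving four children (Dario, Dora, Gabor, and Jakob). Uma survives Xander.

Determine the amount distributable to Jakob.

Jakob receives $28,000.

The spouse counts as an additional share at the children's level, so there are 4 primary shares of $112,000. Fenna takes one such share ($112,000).
The children's combined portion ($336,000) is divided into 3 shares of $112,000: Uma takes $112,000; Zofia's $112,000 share passes to Zofia's issue; Svea's $112,000 share passes to Svea's issue.
Zofia's share ($112,000) passes entirely to Jarrah.
Svea's share ($112,000) is divided into 4 shares of $28,000: Dario, Dora, Gabor, and Jakob each take $28,000.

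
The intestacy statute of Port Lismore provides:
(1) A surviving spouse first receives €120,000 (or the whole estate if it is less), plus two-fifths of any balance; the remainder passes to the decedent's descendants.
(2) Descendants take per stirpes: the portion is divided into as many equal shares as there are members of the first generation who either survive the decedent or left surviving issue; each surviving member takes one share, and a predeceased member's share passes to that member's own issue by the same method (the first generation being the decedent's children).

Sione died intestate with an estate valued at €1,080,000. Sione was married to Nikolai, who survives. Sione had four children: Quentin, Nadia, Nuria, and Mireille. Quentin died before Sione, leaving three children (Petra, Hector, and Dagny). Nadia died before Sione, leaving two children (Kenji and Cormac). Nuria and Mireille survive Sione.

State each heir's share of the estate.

Nikolai first takes €120,000, leaving a balance of €960,000. Nikolai then takes two-fifths of the balance (€384,000), for a total of €504,000. The remaining €576,000 passes to the descendants.
The descendants' portion (€576,000) is divided into 4 shares of €144,000: Nuria and Mireille each take €144,000; Quentin's €144,000 share passes to Quentin's issue; Nadia's €144,000 share passes to Nadia's issue.
Quentin's share (€144,000) is divided into 3 shares of €48,000: Petra, Hector, and Dagny each take €48,000.
Nadia's share (€144,000) is divided into 2 shares of €72,000: Kenji and Cormac each take €72,000.

Nikolai: €504,000; Petra: €48,000; Hector: €48,000; Dagny: €48,000; Kenji: €72,000; Cormac: €72,000; Nuria: €144,000; Mireille: €144,000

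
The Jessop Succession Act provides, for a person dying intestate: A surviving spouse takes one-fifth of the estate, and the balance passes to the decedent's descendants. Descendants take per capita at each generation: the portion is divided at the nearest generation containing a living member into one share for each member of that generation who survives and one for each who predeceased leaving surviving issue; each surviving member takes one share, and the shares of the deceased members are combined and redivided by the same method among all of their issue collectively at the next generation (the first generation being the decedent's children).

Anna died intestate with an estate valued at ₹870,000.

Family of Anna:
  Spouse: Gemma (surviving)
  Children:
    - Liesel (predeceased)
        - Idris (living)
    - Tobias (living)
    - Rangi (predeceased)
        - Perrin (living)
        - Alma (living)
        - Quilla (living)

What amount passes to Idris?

Idris receives ₹116,000.

Gemma takes one-fifth of ₹870,000 = ₹174,000. The remaining ₹696,000 passes to the descendants.
The descendants' portion (₹696,000) is divided at the children's generation into 3 shares of ₹232,000. Tobias takes ₹232,000. The 2 shares of the deceased (Liesel and Rangi) are combined into a pool of ₹464,000.
That pool (₹464,000) is divided at the grandchildren's generation equally among Idris, Perrin, Alma, and Quilla: ₹116,000 each.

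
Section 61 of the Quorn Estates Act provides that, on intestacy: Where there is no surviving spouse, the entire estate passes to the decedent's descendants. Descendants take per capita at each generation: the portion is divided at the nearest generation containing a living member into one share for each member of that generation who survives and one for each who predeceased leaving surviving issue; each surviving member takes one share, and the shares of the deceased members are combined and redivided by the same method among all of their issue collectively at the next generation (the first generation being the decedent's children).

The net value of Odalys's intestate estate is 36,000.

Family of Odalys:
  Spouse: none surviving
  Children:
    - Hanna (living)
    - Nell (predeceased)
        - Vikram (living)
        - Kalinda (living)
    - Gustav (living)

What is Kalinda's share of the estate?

The entire 36,000 passes to the descendants.
That amount (36,000) is divided at the children's generation into 3 shares of 12,000. Hanna and Gustav each take 12,000. The remaining share for the deceased Nell (12,000) is carried to the next generation.
That pool (12,000) is divided at the grandchildren's generation equally among Vikram and Kalinda: 6,000 each.

Kalinda receives 6,000.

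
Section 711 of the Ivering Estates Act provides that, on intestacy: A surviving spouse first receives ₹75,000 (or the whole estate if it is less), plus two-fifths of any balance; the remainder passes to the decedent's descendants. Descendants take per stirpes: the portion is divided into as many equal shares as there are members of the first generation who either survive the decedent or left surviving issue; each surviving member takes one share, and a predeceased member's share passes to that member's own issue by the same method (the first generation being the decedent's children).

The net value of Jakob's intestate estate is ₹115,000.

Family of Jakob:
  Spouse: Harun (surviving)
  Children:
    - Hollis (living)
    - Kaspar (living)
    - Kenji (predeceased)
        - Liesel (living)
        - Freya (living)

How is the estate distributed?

Harun first takes ₹75,000, leaving a balance of ₹40,000. Harun then takes two-fifths of the balance (₹16,000), for a total of ₹91,000. The remaining ₹24,000 passes to the descendants.
The descendants' portion (₹24,000) is divided into 3 shares of ₹8,000: Hollis and Kaspar each take ₹8,000; Kenji's ₹8,000 share passes to Kenji's issue.
Kenji's share (₹8,000) is divided into 2 shares of ₹4,000: Liesel and Freya each take ₹4,000.

Harun: ₹91,000; Hollis: ₹8,000; Kaspar: ₹8,000; Liesel: ₹4,000; Freya: ₹4,000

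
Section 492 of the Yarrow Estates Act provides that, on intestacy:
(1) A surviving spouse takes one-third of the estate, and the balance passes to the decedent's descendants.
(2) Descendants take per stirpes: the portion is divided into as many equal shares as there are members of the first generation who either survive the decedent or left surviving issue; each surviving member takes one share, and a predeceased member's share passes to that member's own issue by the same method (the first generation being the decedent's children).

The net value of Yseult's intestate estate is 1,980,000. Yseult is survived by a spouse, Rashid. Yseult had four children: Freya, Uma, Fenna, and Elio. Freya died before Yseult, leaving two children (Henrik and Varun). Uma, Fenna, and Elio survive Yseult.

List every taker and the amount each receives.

Rashid takes one-third of 1,980,000 = 660,000. The remaining 1,320,000 passes to the descendants.
The descendants' portion (1,320,000) is divided into 4 shares of 330,000: Uma, Fenna, and Elio each take 330,000; Freya's 330,000 share passes to Freya's issue.
Freya's share (330,000) is divided into 2 shares of 165,000: Henrik and Varun each take 165,000.

Rashid: 660,000; Henrik: 165,000; Varun: 165,000; Uma: 330,000; Fenna: 330,000; Elio: 330,000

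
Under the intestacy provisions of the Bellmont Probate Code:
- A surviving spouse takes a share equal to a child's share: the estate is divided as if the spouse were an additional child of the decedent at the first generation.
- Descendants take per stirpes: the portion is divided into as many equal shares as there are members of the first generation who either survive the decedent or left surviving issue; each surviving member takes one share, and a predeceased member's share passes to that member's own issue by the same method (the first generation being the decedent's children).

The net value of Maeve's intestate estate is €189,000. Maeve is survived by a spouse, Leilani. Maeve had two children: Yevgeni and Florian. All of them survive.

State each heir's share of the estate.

The spouse counts as an additional share at the children's level, so there are 3 primary shares of €63,000. Leilani takes one such share (€63,000).
The children's combined portion (€126,000) is divided into 2 shares of €63,000: Yevgeni and Florian each take €63,000.

Leilani: €63,000; Yevgeni: €63,000; Florian: €63,000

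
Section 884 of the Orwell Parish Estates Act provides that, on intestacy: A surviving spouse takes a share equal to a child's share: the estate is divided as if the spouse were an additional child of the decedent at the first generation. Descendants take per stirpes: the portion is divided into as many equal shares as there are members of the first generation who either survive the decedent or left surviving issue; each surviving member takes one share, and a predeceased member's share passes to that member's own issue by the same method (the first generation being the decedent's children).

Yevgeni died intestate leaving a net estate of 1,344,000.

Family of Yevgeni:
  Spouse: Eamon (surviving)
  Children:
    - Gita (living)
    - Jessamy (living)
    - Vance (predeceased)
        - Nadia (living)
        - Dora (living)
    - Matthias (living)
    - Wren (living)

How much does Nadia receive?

The spouse counts as an additional share at the children's level, so there are 6 primary shares of 224,000. Eamon takes one such share (224,000).
The children's combined portion (1,120,000) is divided into 5 shares of 224,000: Gita, Jessamy, Matthias, and Wren each take 224,000; Vance's 224,000 share passes to Vance's issue.
Vance's share (224,000) is divided into 2 shares of 112,000: Nadia and Dora each take 112,000.

Nadia receives 112,000.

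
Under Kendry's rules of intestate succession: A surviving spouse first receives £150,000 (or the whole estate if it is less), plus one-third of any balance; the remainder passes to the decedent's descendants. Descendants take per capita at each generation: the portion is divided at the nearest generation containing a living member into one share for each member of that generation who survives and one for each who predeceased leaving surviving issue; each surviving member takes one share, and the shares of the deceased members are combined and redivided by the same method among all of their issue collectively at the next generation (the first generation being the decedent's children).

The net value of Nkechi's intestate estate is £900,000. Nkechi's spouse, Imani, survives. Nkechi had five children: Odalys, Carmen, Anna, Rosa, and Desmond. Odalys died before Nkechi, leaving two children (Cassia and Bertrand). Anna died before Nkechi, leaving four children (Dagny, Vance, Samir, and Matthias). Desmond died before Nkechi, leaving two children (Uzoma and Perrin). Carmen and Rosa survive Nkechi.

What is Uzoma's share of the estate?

Uzoma receives £37,500.

Imani first takes £150,000, leaving a balance of £750,000. Imani then takes one-third of the balance (£250,000), for a total of £400,000. The remaining £500,000 passes to the descendants.
The descendants' portion (£500,000) is divided at the children's generation into 5 shares of £100,000. Carmen and Rosa each take £100,000. The 3 shares of the deceased (Odalys, Anna, and Desmond) are combined into a pool of £300,000.
That pool (£300,000) is divided at the grandchildren's generation equally among Cassia, Bertrand, Dagny, Vance, Samir, Matthias, Uzoma, and Perrin: £37,500 each.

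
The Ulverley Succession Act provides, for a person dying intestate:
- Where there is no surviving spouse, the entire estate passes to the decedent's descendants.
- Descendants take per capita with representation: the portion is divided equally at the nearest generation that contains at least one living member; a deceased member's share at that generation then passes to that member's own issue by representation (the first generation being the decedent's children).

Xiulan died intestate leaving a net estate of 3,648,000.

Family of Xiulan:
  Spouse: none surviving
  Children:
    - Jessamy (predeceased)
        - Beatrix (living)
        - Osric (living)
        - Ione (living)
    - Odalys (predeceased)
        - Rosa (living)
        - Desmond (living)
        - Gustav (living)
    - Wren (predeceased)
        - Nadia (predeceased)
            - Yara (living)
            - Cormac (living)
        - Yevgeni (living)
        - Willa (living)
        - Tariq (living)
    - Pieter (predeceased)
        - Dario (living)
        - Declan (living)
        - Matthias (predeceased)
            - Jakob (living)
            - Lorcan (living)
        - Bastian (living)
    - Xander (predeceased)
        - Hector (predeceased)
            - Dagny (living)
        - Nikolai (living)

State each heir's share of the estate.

The entire 3,648,000 passes to the descendants.
No child survives, so the initial division is made at the grandchildren's generation.
That amount (3,648,000) is divided into 16 shares of 228,000: Beatrix, Osric, Ione, Rosa, Desmond, Gustav, Yevgeni, Willa, Tariq, Dario, Declan, Bastian, and Nikolai each take 228,000; Nadia's 228,000 share passes to Nadia's issue; Matthias's 228,000 share passes to Matthias's issue; Hector's 228,000 share passes to Hector's issue.
Nadia's share (228,000) is divided into 2 shares of 114,000: Yara and Cormac each take 114,000.
Matthias's share (228,000) is divided into 2 shares of 114,000: Jakob and Lorcan each take 114,000.
Hector's share (228,000) passes entirely to Dagny.

Beatrix: 228,000; Osric: 228,000; Ione: 228,000; Rosa: 228,000; Desmond: 228,000; Gustav: 228,000; Yara: 114,000; Cormac: 114,000; Yevgeni: 228,000; Willa: 228,000; Tariq: 228,000; Dario: 228,000; Declan: 228,000; Jakob: 114,000; Lorcan: 114,000; Bastian: 228,000; Dagny: 228,000; Nikolai: 228,000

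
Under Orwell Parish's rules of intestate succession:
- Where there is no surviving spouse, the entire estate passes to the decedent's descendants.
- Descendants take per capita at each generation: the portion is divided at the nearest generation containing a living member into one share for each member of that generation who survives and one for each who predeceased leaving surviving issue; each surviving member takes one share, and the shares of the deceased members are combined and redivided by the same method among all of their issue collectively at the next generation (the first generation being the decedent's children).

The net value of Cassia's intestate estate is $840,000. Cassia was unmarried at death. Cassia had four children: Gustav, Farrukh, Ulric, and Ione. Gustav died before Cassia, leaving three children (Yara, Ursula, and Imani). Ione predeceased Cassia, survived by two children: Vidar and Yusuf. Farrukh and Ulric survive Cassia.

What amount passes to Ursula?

Ursula receives $84,000.

The entire $840,000 passes to the descendants.
That amount ($840,000) is divided at the children's generation into 4 shares of $210,000. Farrukh and Ulric each take $210,000. The 2 shares of the deceased (Gustav and Ione) are combined into a pool of $420,000.
That pool ($420,000) is divided at the grandchildren's generation equally among Yara, Ursula, Imani, Vidar, and Yusuf: $84,000 each.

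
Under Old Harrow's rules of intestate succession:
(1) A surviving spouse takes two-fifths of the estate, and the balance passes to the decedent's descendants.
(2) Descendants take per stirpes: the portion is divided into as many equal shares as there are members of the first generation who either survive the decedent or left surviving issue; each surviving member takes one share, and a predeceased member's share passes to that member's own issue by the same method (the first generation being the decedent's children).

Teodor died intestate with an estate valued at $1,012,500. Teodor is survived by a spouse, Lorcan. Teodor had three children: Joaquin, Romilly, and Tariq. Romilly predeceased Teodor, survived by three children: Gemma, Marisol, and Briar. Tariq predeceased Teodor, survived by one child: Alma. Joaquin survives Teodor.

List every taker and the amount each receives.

Lorcan: $405,000; Joaquin: $202,500; Gemma: $67,500; Marisol: $67,500; Briar: $67,500; Alma: $202,500

Lorcan takes two-fifths of $1,012,500 = $405,000. The remaining $607,500 passes to the descendants.
The descendants' portion ($607,500) is divided into 3 shares of $202,500: Joaquin takes $202,500; Romilly's $202,500 share passes to Romilly's issue; Tariq's $202,500 share passes to Tariq's issue.
Romilly's share ($202,500) is divided into 3 shares of $67,500: Gemma, Marisol, and Briar each take $67,500.
Tariq's share ($202,500) passes entirely to Alma.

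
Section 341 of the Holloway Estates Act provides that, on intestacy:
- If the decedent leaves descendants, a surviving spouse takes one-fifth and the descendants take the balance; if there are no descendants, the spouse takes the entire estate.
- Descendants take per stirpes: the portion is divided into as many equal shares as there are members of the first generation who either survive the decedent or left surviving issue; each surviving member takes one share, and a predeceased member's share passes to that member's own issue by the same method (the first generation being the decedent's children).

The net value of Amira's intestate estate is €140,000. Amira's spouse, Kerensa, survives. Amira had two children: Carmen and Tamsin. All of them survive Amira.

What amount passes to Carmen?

Kerensa takes one-fifth of €140,000 = €28,000. The remaining €112,000 passes to the descendants.
The descendants' portion (€112,000) is divided into 2 shares of €56,000: Carmen and Tamsin each take €56,000.

Carmen receives €56,000.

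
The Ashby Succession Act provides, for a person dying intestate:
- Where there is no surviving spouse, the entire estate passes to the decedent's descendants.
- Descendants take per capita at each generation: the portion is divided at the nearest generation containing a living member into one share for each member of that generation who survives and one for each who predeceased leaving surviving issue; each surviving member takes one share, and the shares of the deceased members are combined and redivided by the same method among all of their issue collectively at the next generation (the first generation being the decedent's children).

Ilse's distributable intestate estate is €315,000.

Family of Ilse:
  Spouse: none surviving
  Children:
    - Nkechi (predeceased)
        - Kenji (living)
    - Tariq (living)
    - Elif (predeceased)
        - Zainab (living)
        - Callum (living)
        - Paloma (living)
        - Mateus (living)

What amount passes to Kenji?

Kenji receives €42,000.

The entire €315,000 passes to the descendants.
That amount (€315,000) is divided at the children's generation into 3 shares of €105,000. Tariq takes €105,000. The 2 shares of the deceased (Nkechi and Elif) are combined into a pool of €210,000.
That pool (€210,000) is divided at the grandchildren's generation equally among Kenji, Zainab, Callum, Paloma, and Mateus: €42,000 each.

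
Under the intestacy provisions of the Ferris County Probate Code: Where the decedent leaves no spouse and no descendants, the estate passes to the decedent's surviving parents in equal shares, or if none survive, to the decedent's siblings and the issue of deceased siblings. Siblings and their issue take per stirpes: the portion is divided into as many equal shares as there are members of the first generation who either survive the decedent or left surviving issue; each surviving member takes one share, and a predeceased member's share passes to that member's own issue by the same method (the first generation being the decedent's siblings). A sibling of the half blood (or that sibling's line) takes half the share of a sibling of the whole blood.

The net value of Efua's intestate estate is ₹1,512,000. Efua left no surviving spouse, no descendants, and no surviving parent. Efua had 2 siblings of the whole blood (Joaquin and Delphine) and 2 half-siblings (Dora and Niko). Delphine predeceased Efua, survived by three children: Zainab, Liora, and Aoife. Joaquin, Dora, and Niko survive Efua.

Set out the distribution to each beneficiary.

Joaquin: ₹504,000; Dora: ₹252,000; Zainab: ₹168,000; Liora: ₹168,000; Aoife: ₹168,000; Niko: ₹252,000

The entire ₹1,512,000 passes to the siblings and their issue.
Counting each half-blood sibling's line as half a unit, there are 3 units in ₹1,512,000, so one unit is ₹504,000. Whole-blood lines (Joaquin and Delphine) take ₹504,000 each; half-blood lines (Dora and Niko) take ₹252,000 each.
Delphine's share (₹504,000) is divided into 3 shares of ₹168,000: Zainab, Liora, and Aoife each take ₹168,000.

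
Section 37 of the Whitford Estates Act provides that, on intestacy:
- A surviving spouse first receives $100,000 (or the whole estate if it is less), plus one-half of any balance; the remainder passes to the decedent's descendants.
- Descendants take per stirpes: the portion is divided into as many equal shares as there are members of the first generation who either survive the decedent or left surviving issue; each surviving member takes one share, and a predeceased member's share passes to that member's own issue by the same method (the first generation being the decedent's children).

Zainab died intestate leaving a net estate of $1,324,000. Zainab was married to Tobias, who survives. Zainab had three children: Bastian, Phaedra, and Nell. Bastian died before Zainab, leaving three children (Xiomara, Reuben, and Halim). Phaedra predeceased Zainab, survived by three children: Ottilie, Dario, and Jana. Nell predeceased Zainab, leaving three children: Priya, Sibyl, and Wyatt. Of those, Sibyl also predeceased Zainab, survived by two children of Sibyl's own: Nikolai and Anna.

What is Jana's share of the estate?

Tobias first takes $100,000, leaving a balance of $1,224,000. Tobias then takes one-half of the balance ($612,000), for a total of $712,000. The remaining $612,000 passes to the descendants.
The descendants' portion ($612,000) is divided into 3 shares of $204,000: Bastian's $204,000 share passes to Bastian's issue; Phaedra's $204,000 share passes to Phaedra's issue; Nell's $204,000 share passes to Nell's issue.
Bastian's share ($204,000) is divided into 3 shares of $68,000: Xiomara, Reuben, and Halim each take $68,000.
Phaedra's share ($204,000) is divided into 3 shares of $68,000: Ottilie, Dario, and Jana each take $68,000.
Nell's share ($204,000) is divided into 3 shares of $68,000: Priya and Wyatt each take $68,000; Sibyl's $68,000 share passes to Sibyl's issue.
Sibyl's share ($68,000) is divided into 2 shares of $34,000: Nikolai and Anna each take $34,000.

Jana receives $68,000.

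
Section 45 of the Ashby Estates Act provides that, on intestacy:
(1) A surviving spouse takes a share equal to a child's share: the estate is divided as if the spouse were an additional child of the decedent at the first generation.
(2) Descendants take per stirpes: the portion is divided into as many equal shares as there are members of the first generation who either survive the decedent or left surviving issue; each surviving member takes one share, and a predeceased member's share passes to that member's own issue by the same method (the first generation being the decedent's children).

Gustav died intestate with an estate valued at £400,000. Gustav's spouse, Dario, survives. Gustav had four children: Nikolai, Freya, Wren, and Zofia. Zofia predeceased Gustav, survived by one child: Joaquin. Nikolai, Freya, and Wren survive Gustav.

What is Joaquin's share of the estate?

Joaquin receives £80,000.

The spouse counts as an additional share at the children's level, so there are 5 primary shares of £80,000. Dario takes one such share (£80,000).
The children's combined portion (£320,000) is divided into 4 shares of £80,000: Nikolai, Freya, and Wren each take £80,000; Zofia's £80,000 share passes to Zofia's issue.
Zofia's share (£80,000) passes entirely to Joaquin.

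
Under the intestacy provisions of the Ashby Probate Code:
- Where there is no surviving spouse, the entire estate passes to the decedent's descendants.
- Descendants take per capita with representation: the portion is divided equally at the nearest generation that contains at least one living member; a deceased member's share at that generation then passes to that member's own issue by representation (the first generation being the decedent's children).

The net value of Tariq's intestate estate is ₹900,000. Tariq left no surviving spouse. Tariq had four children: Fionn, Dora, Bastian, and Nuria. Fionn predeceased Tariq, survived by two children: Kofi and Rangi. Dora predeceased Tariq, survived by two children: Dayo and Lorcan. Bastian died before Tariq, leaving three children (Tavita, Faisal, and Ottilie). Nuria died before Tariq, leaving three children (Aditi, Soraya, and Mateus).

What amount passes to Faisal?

The entire ₹900,000 passes to the descendants.
No child survives, so the initial division is made at the grandchildren's generation.
That amount (₹900,000) is divided into 10 shares of ₹90,000: Kofi, Rangi, Dayo, Lorcan, Tavita, Faisal, Ottilie, Aditi, Soraya, and Mateus each take ₹90,000.

Faisal receives ₹90,000.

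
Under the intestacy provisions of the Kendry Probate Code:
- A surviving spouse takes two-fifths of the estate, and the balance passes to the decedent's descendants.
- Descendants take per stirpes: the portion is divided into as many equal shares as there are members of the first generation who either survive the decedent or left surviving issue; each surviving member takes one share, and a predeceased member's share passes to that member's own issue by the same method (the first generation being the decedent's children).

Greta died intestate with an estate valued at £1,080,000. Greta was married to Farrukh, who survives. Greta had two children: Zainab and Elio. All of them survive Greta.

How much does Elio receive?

Elio receives £324,000.

Farrukh takes two-fifths of £1,080,000 = £432,000. The remaining £648,000 passes to the descendants.
The descendants' portion (£648,000) is divided into 2 shares of £324,000: Zainab and Elio each take £324,000.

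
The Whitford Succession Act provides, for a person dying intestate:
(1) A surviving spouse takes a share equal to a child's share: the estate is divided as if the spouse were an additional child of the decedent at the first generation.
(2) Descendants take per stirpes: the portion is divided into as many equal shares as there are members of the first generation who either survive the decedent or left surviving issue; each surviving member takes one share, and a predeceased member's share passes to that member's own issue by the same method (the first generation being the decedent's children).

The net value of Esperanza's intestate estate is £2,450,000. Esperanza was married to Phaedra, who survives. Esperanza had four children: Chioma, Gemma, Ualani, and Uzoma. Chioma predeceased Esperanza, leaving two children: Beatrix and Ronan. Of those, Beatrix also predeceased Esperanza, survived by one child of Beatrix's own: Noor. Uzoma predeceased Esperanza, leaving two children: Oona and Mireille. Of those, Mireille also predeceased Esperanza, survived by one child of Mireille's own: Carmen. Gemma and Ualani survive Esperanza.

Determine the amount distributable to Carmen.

Carmen receives £245,000.

The spouse counts as an additional share at the children's level, so there are 5 primary shares of £490,000. Phaedra takes one such share (£490,000).
The children's combined portion (£1,960,000) is divided into 4 shares of £490,000: Gemma and Ualani each take £490,000; Chioma's £490,000 share passes to Chioma's issue; Uzoma's £490,000 share passes to Uzoma's issue.
Chioma's share (£490,000) is divided into 2 shares of £245,000: Ronan takes £245,000; Beatrix's £245,000 share passes to Beatrix's issue.
Beatrix's share (£245,000) passes entirely to Noor.
Uzoma's share (£490,000) is divided into 2 shares of £245,000: Oona takes £245,000; Mireille's £245,000 share passes to Mireille's issue.
Mireille's share (£245,000) passes entirely to Carmen.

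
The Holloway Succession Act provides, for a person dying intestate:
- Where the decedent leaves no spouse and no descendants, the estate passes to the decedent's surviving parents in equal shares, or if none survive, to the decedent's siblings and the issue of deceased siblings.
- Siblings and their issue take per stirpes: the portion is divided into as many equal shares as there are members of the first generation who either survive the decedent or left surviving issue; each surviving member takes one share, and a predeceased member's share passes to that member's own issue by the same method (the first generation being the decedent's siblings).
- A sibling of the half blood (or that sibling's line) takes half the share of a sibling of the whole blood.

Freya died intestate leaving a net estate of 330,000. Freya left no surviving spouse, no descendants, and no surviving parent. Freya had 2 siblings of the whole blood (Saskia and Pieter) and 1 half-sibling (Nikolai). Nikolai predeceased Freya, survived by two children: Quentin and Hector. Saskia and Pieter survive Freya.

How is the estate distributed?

The entire 330,000 passes to the siblings and their issue.
Counting each half-blood sibling's line as half a unit, there are 5/2 units in 330,000, so one unit is 132,000. Whole-blood lines (Saskia and Pieter) take 132,000 each; half-blood lines (Nikolai) take 66,000 each.
Nikolai's share (66,000) is divided into 2 shares of 33,000: Quentin and Hector each take 33,000.

Saskia: 132,000; Pieter: 132,000; Quentin: 33,000; Hector: 33,000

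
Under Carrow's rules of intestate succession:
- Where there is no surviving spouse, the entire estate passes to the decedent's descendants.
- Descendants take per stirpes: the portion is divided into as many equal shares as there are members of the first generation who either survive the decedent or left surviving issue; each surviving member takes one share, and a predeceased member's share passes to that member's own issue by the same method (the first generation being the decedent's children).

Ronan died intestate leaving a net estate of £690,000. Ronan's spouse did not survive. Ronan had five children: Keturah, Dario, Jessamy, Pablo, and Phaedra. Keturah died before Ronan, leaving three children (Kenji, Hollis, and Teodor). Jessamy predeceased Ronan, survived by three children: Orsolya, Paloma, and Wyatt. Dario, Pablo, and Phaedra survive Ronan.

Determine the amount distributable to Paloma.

The entire £690,000 passes to the descendants.
That amount (£690,000) is divided into 5 shares of £138,000: Dario, Pablo, and Phaedra each take £138,000; Keturah's £138,000 share passes to Keturah's issue; Jessamy's £138,000 share passes to Jessamy's issue.
Keturah's share (£138,000) is divided into 3 shares of £46,000: Kenji, Hollis, and Teodor each take £46,000.
Jessamy's share (£138,000) is divided into 3 shares of £46,000: Orsolya, Paloma, and Wyatt each take £46,000.

Paloma receives £46,000.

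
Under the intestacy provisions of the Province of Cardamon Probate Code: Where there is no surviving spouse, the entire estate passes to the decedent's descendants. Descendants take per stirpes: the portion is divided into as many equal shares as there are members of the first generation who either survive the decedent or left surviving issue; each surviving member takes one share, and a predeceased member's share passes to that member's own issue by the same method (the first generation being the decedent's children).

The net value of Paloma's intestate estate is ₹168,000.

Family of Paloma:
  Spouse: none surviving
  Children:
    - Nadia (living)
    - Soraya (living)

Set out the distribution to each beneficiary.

Nadia: ₹84,000; Soraya: ₹84,000

The entire ₹168,000 passes to the descendants.
That amount (₹168,000) is divided into 2 shares of ₹84,000: Nadia and Soraya each take ₹84,000.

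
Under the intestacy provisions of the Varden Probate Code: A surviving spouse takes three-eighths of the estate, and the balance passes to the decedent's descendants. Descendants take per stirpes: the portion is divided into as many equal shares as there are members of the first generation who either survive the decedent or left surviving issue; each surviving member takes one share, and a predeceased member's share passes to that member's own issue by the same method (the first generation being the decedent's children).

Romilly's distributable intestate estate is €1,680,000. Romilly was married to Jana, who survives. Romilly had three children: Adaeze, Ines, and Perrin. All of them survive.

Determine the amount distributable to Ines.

Jana takes three-eighths of €1,680,000 = €630,000. The remaining €1,050,000 passes to the descendants.
The descendants' portion (€1,050,000) is divided into 3 shares of €350,000: Adaeze, Ines, and Perrin each take €350,000.

Ines receives €350,000.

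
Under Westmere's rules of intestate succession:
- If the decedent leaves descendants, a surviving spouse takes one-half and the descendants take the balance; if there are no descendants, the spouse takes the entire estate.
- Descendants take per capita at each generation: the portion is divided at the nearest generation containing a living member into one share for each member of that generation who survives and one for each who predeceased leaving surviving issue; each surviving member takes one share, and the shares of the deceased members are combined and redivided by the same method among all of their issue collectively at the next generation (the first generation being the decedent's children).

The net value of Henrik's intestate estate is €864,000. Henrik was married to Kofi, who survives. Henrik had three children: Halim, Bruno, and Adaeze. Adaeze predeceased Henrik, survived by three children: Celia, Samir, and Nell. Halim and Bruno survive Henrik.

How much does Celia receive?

Kofi takes one-half of €864,000 = €432,000. The remaining €432,000 passes to the descendants.
The descendants' portion (€432,000) is divided at the children's generation into 3 shares of €144,000. Halim and Bruno each take €144,000. The remaining share for the deceased Adaeze (€144,000) is carried to the next generation.
That pool (€144,000) is divided at the grandchildren's generation equally among Celia, Samir, and Nell: €48,000 each.

Celia receives €48,000.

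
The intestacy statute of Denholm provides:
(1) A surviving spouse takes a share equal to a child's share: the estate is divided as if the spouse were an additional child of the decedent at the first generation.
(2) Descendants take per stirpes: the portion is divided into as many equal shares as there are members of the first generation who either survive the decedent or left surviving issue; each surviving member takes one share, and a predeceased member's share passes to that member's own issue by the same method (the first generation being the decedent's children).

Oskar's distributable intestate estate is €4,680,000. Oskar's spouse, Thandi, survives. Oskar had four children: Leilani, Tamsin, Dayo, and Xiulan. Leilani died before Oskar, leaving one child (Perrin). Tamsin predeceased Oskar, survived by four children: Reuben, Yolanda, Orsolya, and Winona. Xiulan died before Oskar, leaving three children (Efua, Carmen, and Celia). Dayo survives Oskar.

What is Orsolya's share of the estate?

The spouse counts as an additional share at the children's level, so there are 5 primary shares of €936,000. Thandi takes one such share (€936,000).
The children's combined portion (€3,744,000) is divided into 4 shares of €936,000: Dayo takes €936,000; Leilani's €936,000 share passes to Leilani's issue; Tamsin's €936,000 share passes to Tamsin's issue; Xiulan's €936,000 share passes to Xiulan's issue.
Leilani's share (€936,000) passes entirely to Perrin.
Tamsin's share (€936,000) is divided into 4 shares of €234,000: Reuben, Yolanda, Orsolya, and Winona each take €234,000.
Xiulan's share (€936,000) is divided into 3 shares of €312,000: Efua, Carmen, and Celia each take €312,000.

Orsolya receives €234,000.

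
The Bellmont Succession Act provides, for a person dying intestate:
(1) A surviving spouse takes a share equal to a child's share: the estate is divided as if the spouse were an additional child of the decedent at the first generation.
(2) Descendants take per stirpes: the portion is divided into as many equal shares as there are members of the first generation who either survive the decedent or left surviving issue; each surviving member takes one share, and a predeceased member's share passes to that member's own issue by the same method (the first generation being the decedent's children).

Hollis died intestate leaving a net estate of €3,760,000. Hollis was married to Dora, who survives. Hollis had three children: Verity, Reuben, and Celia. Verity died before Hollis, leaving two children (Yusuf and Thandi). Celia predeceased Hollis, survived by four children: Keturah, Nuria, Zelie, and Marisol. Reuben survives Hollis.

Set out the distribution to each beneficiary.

The spouse counts as an additional share at the children's level, so there are 4 primary shares of €940,000. Dora takes one such share (€940,000).
The children's combined portion (€2,820,000) is divided into 3 shares of €940,000: Reuben takes €940,000; Verity's €940,000 share passes to Verity's issue; Celia's €940,000 share passes to Celia's issue.
Verity's share (€940,000) is divided into 2 shares of €470,000: Yusuf and Thandi each take €470,000.
Celia's share (€940,000) is divided into 4 shares of €235,000: Keturah, Nuria, Zelie, and Marisol each take €235,000.

Dora: €940,000; Yusuf: €470,000; Thandi: €470,000; Reuben: €940,000; Keturah: €235,000; Nuria: €235,000; Zelie: €235,000; Marisol: €235,000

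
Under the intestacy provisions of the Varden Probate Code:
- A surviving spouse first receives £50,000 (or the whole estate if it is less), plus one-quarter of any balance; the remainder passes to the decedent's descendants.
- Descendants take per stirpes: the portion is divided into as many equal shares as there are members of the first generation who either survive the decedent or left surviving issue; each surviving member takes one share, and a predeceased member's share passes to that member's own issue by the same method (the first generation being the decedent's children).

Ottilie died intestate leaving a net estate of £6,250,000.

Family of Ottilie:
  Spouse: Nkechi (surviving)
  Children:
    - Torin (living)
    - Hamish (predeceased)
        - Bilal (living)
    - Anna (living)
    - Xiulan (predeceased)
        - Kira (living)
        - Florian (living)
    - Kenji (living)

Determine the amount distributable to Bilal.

Bilal receives £930,000.

Nkechi first takes £50,000, leaving a balance of £6,200,000. Nkechi then takes one-quarter of the balance (£1,550,000), for a total of £1,600,000. The remaining £4,650,000 passes to the descendants.
The descendants' portion (£4,650,000) is divided into 5 shares of £930,000: Torin, Anna, and Kenji each take £930,000; Hamish's £930,000 share passes to Hamish's issue; Xiulan's £930,000 share passes to Xiulan's issue.
Hamish's share (£930,000) passes entirely to Bilal.
Xiulan's share (£930,000) is divided into 2 shares of £465,000: Kira and Florian each take £465,000.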